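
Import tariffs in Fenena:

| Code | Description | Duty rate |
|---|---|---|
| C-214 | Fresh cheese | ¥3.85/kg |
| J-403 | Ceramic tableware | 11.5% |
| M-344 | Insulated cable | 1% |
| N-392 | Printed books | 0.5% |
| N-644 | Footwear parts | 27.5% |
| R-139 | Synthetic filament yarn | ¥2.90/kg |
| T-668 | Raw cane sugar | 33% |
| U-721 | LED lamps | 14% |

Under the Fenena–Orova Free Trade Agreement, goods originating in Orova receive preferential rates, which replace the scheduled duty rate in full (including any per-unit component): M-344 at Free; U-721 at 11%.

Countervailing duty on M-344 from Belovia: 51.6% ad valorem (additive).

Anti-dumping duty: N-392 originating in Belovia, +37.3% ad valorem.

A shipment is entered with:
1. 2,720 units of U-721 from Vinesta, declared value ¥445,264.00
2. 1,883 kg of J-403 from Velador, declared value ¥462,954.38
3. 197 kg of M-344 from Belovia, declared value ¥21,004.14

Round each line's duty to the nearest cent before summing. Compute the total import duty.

Line 1 (U-721, Vinesta, 2,720 units, ¥445,264.00):
Base rate for U-721 is 14%.
U-721 has an FTA preferential rate, but origin Vinesta is not Orova; base rate stands.
Duty = ¥445,264.00 × 14% = ¥62,336.96.
Line 2 (J-403, Velador, 1,883 kg, ¥462,954.38):
Base rate for J-403 is 11.5%.
Duty = ¥462,954.38 × 11.5% = ¥53,239.75.
Line 3 (M-344, Belovia, 197 kg, ¥21,004.14):
Base rate for M-344 is 1%.
M-344 has an FTA preferential rate, but origin Belovia is not Orova; base rate stands.
Additional duty on M-344 from Belovia: +51.6%. Applied ad valorem rate: 1% + 51.6% = 52.6%.
Duty = ¥21,004.14 × 52.6% = ¥11,048.18.
Total = ¥62,336.96 + ¥53,239.75 + ¥11,048.18 = ¥126,624.89.

¥126,624.89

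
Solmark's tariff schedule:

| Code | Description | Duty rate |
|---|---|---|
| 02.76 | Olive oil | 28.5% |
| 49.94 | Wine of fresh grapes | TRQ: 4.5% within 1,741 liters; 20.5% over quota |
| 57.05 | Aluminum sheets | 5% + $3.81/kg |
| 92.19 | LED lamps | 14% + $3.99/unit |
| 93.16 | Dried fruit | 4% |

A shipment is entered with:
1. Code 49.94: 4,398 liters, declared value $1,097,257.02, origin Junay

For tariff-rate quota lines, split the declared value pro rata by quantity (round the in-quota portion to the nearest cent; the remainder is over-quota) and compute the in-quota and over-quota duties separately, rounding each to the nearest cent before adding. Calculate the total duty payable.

$155,439.75

Line 1 (49.94, Junay, 4,398 liters, $1,097,257.02):
Code 49.94 is under a tariff-rate quota (threshold 1,741 liters). In-quota: 1,741 liters at 4.5%; over-quota: 2,657 liters at 20.5%.
Pro-rata value split: in-quota = $1,097,257.02 × 1,741/4,398 = $434,362.09; over-quota = $1,097,257.02 − $434,362.09 = $662,894.93.
In-quota duty = $434,362.09 × 4.5% = $19,546.29. Over-quota duty = $662,894.93 × 20.5% = $135,893.46.
Line duty = $19,546.29 + $135,893.46 = $155,439.75.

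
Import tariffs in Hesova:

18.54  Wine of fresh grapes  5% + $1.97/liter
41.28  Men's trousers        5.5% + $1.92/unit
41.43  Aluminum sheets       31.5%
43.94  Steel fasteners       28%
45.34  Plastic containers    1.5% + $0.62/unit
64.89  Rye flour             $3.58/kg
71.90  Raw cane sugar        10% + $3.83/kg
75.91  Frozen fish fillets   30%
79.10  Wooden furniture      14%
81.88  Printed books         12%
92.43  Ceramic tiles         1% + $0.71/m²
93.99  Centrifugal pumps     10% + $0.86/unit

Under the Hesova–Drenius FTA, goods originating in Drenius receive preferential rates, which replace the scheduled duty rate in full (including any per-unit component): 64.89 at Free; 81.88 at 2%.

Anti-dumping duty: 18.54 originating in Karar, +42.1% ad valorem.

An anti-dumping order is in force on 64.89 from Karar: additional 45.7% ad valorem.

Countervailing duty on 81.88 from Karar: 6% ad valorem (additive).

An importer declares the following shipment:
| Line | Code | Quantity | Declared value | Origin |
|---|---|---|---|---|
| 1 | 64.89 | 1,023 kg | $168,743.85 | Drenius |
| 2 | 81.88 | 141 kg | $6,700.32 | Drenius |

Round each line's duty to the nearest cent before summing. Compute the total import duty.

$134.01

Line 1 (64.89, Drenius, 1,023 kg, $168,743.85):
Base rate for 64.89 is $3.58/kg.
Origin Drenius qualifies under the Hesova–Drenius agreement and 64.89 is covered: preferential rate Free applies instead.
The additional-duty order on 64.89 targets Karar, not Drenius; it does not apply.
Duty = $168,743.85 × 0% = $0.00.
Line 2 (81.88, Drenius, 141 kg, $6,700.32):
Base rate for 81.88 is 12%.
Origin Drenius qualifies under the Hesova–Drenius agreement and 81.88 is covered: preferential rate 2% applies instead.
The additional-duty order on 81.88 targets Karar, not Drenius; it does not apply.
Duty = $6,700.32 × 2% = $134.01.
Total = $0.00 + $134.01 = $134.01.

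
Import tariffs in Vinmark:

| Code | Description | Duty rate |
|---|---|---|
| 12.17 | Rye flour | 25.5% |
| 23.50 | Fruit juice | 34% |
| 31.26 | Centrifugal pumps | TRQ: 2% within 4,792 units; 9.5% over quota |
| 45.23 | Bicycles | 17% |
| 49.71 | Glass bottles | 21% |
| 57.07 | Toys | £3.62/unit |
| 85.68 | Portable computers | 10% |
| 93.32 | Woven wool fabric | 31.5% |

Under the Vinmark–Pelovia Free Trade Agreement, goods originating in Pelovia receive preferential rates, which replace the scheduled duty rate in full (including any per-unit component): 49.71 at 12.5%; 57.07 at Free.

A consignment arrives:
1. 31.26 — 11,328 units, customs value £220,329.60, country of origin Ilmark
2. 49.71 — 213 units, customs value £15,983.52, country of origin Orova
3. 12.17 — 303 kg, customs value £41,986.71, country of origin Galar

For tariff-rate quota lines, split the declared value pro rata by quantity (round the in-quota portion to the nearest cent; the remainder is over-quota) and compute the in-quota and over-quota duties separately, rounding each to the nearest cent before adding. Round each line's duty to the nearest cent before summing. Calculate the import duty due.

Line 1 (31.26, Ilmark, 11,328 units, £220,329.60):
Code 31.26 is under a tariff-rate quota (threshold 4,792 units). In-quota: 4,792 units at 2%; over-quota: 6,536 units at 9.5%.
Pro-rata value split: in-quota = £220,329.60 × 4,792/11,328 = £93,204.40; over-quota = £220,329.60 − £93,204.40 = £127,125.20.
In-quota duty = £93,204.40 × 2% = £1,864.09. Over-quota duty = £127,125.20 × 9.5% = £12,076.89.
Line duty = £1,864.09 + £12,076.89 = £13,940.98.
Line 2 (49.71, Orova, 213 units, £15,983.52):
Base rate for 49.71 is 21%.
49.71 has an FTA preferential rate, but origin Orova is not Pelovia; base rate stands.
Duty = £15,983.52 × 21% = £3,356.54.
Line 3 (12.17, Galar, 303 kg, £41,986.71):
Base rate for 12.17 is 25.5%.
Duty = £41,986.71 × 25.5% = £10,706.61.
Total = £13,940.98 + £3,356.54 + £10,706.61 = £28,004.13.

£28,004.13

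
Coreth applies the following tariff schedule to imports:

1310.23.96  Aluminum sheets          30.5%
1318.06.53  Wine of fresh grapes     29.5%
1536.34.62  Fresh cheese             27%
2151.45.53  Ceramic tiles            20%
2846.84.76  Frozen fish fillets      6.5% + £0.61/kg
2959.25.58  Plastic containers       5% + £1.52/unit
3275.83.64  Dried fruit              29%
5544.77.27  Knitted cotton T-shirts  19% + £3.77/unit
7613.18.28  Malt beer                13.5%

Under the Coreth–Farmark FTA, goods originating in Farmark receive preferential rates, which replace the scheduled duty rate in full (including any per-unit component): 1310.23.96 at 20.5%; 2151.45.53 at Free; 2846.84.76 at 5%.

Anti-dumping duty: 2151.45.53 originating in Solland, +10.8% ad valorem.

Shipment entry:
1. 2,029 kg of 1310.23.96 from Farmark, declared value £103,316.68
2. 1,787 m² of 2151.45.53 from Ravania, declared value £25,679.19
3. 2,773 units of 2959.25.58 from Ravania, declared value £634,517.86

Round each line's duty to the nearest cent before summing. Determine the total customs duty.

£62,256.61

Line 1 (1310.23.96, Farmark, 2,029 kg, £103,316.68):
Base rate for 1310.23.96 is 30.5%.
Origin Farmark qualifies under the Coreth–Farmark agreement and 1310.23.96 is covered: preferential rate 20.5% applies instead.
Duty = £103,316.68 × 20.5% = £21,179.92.
Line 2 (2151.45.53, Ravania, 1,787 m², £25,679.19):
Base rate for 2151.45.53 is 20%.
2151.45.53 has an FTA preferential rate, but origin Ravania is not Farmark; base rate stands.
The additional-duty order on 2151.45.53 targets Solland, not Ravania; it does not apply.
Duty = £25,679.19 × 20% = £5,135.84.
Line 3 (2959.25.58, Ravania, 2,773 units, £634,517.86):
Base rate for 2959.25.58 is 5% + £1.52/unit.
Duty = £634,517.86 × 5% + 2,773 × £1.52 = £35,940.85.
Total = £21,179.92 + £5,135.84 + £35,940.85 = £62,256.61.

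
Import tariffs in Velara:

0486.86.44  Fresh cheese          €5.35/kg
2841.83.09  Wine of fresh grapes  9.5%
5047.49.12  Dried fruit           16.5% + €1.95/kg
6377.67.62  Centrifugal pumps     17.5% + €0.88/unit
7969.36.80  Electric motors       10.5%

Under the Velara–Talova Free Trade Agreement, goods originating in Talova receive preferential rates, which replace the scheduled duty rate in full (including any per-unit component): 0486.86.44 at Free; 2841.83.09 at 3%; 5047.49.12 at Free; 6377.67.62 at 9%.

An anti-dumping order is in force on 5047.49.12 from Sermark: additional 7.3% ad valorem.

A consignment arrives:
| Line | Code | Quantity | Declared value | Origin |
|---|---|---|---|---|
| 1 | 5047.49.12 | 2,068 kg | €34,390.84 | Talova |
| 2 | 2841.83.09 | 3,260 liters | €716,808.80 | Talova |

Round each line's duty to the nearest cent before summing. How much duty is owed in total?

Line 1 (5047.49.12, Talova, 2,068 kg, €34,390.84):
Base rate for 5047.49.12 is 16.5% + €1.95/kg.
Origin Talova qualifies under the Velara–Talova agreement and 5047.49.12 is covered: preferential rate Free applies instead.
The additional-duty order on 5047.49.12 targets Sermark, not Talova; it does not apply.
Duty = €34,390.84 × 0% = €0.00.
Line 2 (2841.83.09, Talova, 3,260 liters, €716,808.80):
Base rate for 2841.83.09 is 9.5%.
Origin Talova qualifies under the Velara–Talova agreement and 2841.83.09 is covered: preferential rate 3% applies instead.
Duty = €716,808.80 × 3% = €21,504.26.
Total = €0.00 + €21,504.26 = €21,504.26.

€21,504.26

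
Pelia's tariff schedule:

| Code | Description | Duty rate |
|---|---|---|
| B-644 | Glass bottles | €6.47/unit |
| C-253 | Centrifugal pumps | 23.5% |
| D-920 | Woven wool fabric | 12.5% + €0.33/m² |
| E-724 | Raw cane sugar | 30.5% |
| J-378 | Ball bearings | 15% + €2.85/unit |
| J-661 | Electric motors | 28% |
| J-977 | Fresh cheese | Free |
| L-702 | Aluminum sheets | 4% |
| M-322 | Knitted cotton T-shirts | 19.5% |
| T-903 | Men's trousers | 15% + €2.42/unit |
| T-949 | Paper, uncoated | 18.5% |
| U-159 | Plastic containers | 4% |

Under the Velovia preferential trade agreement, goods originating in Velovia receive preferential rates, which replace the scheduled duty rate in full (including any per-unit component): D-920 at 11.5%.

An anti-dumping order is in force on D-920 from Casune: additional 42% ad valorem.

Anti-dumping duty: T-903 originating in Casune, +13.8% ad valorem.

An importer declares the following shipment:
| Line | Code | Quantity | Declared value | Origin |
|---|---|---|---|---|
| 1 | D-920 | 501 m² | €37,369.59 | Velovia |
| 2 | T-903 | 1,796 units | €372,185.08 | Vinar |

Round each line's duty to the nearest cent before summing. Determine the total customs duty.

€64,471.58

Line 1 (D-920, Velovia, 501 m², €37,369.59):
Base rate for D-920 is 12.5% + €0.33/m².
Origin Velovia qualifies under the Pelia–Velovia agreement and D-920 is covered: preferential rate 11.5% applies instead.
The additional-duty order on D-920 targets Casune, not Velovia; it does not apply.
Duty = €37,369.59 × 11.5% = €4,297.50.
Line 2 (T-903, Vinar, 1,796 units, €372,185.08):
Base rate for T-903 is 15% + €2.42/unit.
The additional-duty order on T-903 targets Casune, not Vinar; it does not apply.
Duty = €372,185.08 × 15% + 1,796 × €2.42 = €60,174.08.
Total = €4,297.50 + €60,174.08 = €64,471.58.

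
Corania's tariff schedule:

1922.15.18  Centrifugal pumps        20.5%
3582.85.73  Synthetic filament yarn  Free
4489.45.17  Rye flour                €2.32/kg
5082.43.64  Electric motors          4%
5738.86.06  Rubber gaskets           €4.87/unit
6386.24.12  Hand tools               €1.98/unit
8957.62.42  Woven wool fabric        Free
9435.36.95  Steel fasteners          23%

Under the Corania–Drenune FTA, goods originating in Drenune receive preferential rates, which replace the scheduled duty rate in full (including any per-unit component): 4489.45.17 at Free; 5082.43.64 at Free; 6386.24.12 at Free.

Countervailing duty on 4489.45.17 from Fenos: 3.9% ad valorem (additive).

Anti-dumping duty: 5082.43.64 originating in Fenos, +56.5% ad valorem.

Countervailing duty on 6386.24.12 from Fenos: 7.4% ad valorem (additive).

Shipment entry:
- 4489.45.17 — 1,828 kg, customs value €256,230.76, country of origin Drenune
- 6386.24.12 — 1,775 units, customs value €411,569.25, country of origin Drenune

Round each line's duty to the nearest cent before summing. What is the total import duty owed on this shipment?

€0.00

Line 1 (4489.45.17, Drenune, 1,828 kg, €256,230.76):
Base rate for 4489.45.17 is €2.32/kg.
Origin Drenune qualifies under the Corania–Drenune agreement and 4489.45.17 is covered: preferential rate Free applies instead.
The additional-duty order on 4489.45.17 targets Fenos, not Drenune; it does not apply.
Duty = €256,230.76 × 0% = €0.00.
Line 2 (6386.24.12, Drenune, 1,775 units, €411,569.25):
Base rate for 6386.24.12 is €1.98/unit.
Origin Drenune qualifies under the Corania–Drenune agreement and 6386.24.12 is covered: preferential rate Free applies instead.
The additional-duty order on 6386.24.12 targets Fenos, not Drenune; it does not apply.
Duty = €411,569.25 × 0% = €0.00.
Total = €0.00 + €0.00 = €0.00.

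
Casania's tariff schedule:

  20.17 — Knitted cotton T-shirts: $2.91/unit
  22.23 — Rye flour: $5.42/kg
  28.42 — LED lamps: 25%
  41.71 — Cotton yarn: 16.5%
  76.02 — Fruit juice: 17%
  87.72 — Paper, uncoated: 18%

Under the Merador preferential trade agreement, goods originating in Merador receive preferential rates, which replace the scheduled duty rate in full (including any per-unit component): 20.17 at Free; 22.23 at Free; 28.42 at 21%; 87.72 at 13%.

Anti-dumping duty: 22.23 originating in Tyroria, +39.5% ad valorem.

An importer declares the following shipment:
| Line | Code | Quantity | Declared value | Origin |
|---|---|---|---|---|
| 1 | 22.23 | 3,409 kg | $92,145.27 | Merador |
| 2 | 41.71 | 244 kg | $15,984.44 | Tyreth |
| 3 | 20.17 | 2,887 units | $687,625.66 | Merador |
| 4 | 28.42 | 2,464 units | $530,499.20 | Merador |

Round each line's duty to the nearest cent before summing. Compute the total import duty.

Line 1 (22.23, Merador, 3,409 kg, $92,145.27):
Base rate for 22.23 is $5.42/kg.
Origin Merador qualifies under the Casania–Merador agreement and 22.23 is covered: preferential rate Free applies instead.
The additional-duty order on 22.23 targets Tyroria, not Merador; it does not apply.
Duty = $92,145.27 × 0% = $0.00.
Line 2 (41.71, Tyreth, 244 kg, $15,984.44):
Base rate for 41.71 is 16.5%.
Duty = $15,984.44 × 16.5% = $2,637.43.
Line 3 (20.17, Merador, 2,887 units, $687,625.66):
Base rate for 20.17 is $2.91/unit.
Origin Merador qualifies under the Casania–Merador agreement and 20.17 is covered: preferential rate Free applies instead.
Duty = $687,625.66 × 0% = $0.00.
Line 4 (28.42, Merador, 2,464 units, $530,499.20):
Base rate for 28.42 is 25%.
Origin Merador qualifies under the Casania–Merador agreement and 28.42 is covered: preferential rate 21% applies instead.
Duty = $530,499.20 × 21% = $111,404.83.
Total = $0.00 + $2,637.43 + $0.00 + $111,404.83 = $114,042.26.

$114,042.26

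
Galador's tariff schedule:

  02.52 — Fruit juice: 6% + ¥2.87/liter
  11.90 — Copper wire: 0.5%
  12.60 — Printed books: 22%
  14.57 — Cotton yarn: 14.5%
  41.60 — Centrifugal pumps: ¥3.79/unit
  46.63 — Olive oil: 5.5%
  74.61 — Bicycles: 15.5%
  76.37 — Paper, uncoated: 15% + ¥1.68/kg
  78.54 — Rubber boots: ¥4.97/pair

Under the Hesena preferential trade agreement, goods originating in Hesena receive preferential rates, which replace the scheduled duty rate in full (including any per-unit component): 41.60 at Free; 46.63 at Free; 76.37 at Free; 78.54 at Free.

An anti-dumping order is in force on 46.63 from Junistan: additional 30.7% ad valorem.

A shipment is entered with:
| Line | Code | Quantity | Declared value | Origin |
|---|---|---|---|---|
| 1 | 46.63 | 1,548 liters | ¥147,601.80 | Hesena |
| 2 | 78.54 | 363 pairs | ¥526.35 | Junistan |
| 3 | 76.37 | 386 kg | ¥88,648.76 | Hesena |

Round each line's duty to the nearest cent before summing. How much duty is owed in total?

Line 1 (46.63, Hesena, 1,548 liters, ¥147,601.80):
Base rate for 46.63 is 5.5%.
Origin Hesena qualifies under the Galador–Hesena agreement and 46.63 is covered: preferential rate Free applies instead.
The additional-duty order on 46.63 targets Junistan, not Hesena; it does not apply.
Duty = ¥147,601.80 × 0% = ¥0.00.
Line 2 (78.54, Junistan, 363 pairs, ¥526.35):
Base rate for 78.54 is ¥4.97/pair.
78.54 has an FTA preferential rate, but origin Junistan is not Hesena; base rate stands.
Duty = 363 × ¥4.97 = ¥1,804.11.
Line 3 (76.37, Hesena, 386 kg, ¥88,648.76):
Base rate for 76.37 is 15% + ¥1.68/kg.
Origin Hesena qualifies under the Galador–Hesena agreement and 76.37 is covered: preferential rate Free applies instead.
Duty = ¥88,648.76 × 0% = ¥0.00.
Total = ¥0.00 + ¥1,804.11 + ¥0.00 = ¥1,804.11.

¥1,804.11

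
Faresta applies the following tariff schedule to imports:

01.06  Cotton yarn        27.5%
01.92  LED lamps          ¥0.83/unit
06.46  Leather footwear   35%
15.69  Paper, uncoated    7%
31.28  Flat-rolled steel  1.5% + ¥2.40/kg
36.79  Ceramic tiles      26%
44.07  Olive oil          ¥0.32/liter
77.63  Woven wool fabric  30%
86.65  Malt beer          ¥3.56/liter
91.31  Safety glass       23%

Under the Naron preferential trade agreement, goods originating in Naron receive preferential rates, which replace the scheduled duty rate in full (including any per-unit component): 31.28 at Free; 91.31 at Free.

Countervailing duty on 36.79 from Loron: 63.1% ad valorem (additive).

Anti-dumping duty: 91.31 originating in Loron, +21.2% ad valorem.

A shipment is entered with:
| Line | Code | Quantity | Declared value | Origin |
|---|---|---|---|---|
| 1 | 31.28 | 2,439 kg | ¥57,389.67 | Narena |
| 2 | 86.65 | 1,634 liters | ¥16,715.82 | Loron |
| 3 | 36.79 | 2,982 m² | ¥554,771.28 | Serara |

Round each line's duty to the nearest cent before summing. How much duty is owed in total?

¥156,772.02

Line 1 (31.28, Narena, 2,439 kg, ¥57,389.67):
Base rate for 31.28 is 1.5% + ¥2.40/kg.
31.28 has an FTA preferential rate, but origin Narena is not Naron; base rate stands.
Duty = ¥57,389.67 × 1.5% + 2,439 × ¥2.40 = ¥6,714.45.
Line 2 (86.65, Loron, 1,634 liters, ¥16,715.82):
Base rate for 86.65 is ¥3.56/liter.
Duty = 1,634 × ¥3.56 = ¥5,817.04.
Line 3 (36.79, Serara, 2,982 m², ¥554,771.28):
Base rate for 36.79 is 26%.
The additional-duty order on 36.79 targets Loron, not Serara; it does not apply.
Duty = ¥554,771.28 × 26% = ¥144,240.53.
Total = ¥6,714.45 + ¥5,817.04 + ¥144,240.53 = ¥156,772.02.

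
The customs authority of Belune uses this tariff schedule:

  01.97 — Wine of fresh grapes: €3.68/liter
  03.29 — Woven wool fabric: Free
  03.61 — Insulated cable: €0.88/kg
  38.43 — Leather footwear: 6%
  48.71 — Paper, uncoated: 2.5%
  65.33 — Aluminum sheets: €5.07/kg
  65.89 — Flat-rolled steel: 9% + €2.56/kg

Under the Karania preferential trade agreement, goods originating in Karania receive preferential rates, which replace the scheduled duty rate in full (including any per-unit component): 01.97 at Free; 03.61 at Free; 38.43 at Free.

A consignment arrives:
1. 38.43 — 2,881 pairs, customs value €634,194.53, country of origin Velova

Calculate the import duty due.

Line 1 (38.43, Velova, 2,881 pairs, €634,194.53):
Base rate for 38.43 is 6%.
38.43 has an FTA preferential rate, but origin Velova is not Karania; base rate stands.
Duty = €634,194.53 × 6% = €38,051.67.

€38,051.67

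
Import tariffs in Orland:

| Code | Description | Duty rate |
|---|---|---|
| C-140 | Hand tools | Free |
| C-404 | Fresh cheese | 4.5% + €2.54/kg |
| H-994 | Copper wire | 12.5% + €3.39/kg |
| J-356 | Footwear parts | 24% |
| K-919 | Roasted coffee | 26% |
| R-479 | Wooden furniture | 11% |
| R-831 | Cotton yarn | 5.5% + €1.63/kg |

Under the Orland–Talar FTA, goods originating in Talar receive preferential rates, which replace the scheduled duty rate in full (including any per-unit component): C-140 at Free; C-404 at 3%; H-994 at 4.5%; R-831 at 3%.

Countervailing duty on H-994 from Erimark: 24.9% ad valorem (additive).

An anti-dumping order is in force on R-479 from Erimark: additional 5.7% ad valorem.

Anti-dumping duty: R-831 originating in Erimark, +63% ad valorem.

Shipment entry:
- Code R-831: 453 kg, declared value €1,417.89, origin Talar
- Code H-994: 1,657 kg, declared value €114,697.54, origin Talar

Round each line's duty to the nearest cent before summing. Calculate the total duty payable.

Line 1 (R-831, Talar, 453 kg, €1,417.89):
Base rate for R-831 is 5.5% + €1.63/kg.
Origin Talar qualifies under the Orland–Talar agreement and R-831 is covered: preferential rate 3% applies instead.
The additional-duty order on R-831 targets Erimark, not Talar; it does not apply.
Duty = €1,417.89 × 3% = €42.54.
Line 2 (H-994, Talar, 1,657 kg, €114,697.54):
Base rate for H-994 is 12.5% + €3.39/kg.
Origin Talar qualifies under the Orland–Talar agreement and H-994 is covered: preferential rate 4.5% applies instead.
The additional-duty order on H-994 targets Erimark, not Talar; it does not apply.
Duty = €114,697.54 × 4.5% = €5,161.39.
Total = €42.54 + €5,161.39 = €5,203.93.

€5,203.93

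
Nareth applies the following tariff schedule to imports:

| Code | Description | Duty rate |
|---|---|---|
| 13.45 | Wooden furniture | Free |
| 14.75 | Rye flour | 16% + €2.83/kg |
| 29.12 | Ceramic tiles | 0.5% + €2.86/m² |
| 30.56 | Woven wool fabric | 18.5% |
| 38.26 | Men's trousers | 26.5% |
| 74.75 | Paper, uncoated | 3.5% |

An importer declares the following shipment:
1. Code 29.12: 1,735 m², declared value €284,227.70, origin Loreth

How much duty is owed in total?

Line 1 (29.12, Loreth, 1,735 m², €284,227.70):
Base rate for 29.12 is 0.5% + €2.86/m².
Duty = €284,227.70 × 0.5% + 1,735 × €2.86 = €6,383.24.

€6,383.24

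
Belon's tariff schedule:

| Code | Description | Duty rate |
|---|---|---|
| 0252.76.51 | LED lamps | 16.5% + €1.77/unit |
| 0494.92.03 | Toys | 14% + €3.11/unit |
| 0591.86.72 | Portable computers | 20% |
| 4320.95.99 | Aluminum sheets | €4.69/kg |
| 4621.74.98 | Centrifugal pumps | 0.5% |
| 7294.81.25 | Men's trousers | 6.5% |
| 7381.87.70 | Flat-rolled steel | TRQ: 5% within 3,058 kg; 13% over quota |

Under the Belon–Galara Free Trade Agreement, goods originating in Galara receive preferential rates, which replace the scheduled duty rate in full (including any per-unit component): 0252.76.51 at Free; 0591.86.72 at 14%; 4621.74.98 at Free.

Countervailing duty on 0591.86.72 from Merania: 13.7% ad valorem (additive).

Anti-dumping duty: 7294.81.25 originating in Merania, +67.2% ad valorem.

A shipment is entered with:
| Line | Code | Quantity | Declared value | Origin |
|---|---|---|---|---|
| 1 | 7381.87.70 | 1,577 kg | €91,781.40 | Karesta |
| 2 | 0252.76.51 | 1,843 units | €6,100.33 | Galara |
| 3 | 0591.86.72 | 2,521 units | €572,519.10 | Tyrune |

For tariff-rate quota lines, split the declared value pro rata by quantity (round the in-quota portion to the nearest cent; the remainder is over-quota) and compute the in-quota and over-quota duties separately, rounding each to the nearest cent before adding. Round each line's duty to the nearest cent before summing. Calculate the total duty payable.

Line 1 (7381.87.70, Karesta, 1,577 kg, €91,781.40):
Code 7381.87.70 is under a tariff-rate quota (threshold 3,058 kg). Quantity 1,577 kg is within the quota, so the in-quota rate 5% applies to the full value.
Duty = €91,781.40 × 5% = €4,589.07.
Line 2 (0252.76.51, Galara, 1,843 units, €6,100.33):
Base rate for 0252.76.51 is 16.5% + €1.77/unit.
Origin Galara qualifies under the Belon–Galara agreement and 0252.76.51 is covered: preferential rate Free applies instead.
Duty = €6,100.33 × 0% = €0.00.
Line 3 (0591.86.72, Tyrune, 2,521 units, €572,519.10):
Base rate for 0591.86.72 is 20%.
0591.86.72 has an FTA preferential rate, but origin Tyrune is not Galara; base rate stands.
The additional-duty order on 0591.86.72 targets Merania, not Tyrune; it does not apply.
Duty = €572,519.10 × 20% = €114,503.82.
Total = €4,589.07 + €0.00 + €114,503.82 = €119,092.89.

€119,092.89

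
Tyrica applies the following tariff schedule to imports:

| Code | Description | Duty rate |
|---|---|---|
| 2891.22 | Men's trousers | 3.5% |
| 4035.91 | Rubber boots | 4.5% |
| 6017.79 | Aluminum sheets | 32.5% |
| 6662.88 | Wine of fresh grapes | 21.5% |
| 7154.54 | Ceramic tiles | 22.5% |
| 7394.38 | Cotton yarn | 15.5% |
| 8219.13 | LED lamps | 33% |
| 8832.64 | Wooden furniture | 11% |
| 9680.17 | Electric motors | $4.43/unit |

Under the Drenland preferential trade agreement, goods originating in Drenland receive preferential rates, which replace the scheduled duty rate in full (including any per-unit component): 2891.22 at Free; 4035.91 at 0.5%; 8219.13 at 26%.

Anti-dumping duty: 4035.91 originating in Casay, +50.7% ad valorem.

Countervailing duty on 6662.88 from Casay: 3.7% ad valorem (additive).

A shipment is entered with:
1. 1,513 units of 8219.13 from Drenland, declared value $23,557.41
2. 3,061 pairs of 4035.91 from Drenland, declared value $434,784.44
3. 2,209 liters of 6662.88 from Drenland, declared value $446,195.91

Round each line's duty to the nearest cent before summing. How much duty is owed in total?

$104,230.97

Line 1 (8219.13, Drenland, 1,513 units, $23,557.41):
Base rate for 8219.13 is 33%.
Origin Drenland qualifies under the Tyrica–Drenland agreement and 8219.13 is covered: preferential rate 26% applies instead.
Duty = $23,557.41 × 26% = $6,124.93.
Line 2 (4035.91, Drenland, 3,061 pairs, $434,784.44):
Base rate for 4035.91 is 4.5%.
Origin Drenland qualifies under the Tyrica–Drenland agreement and 4035.91 is covered: preferential rate 0.5% applies instead.
The additional-duty order on 4035.91 targets Casay, not Drenland; it does not apply.
Duty = $434,784.44 × 0.5% = $2,173.92.
Line 3 (6662.88, Drenland, 2,209 liters, $446,195.91):
Base rate for 6662.88 is 21.5%.
Origin Drenland is the FTA partner but 6662.88 is not on the preference list; base rate stands.
The additional-duty order on 6662.88 targets Casay, not Drenland; it does not apply.
Duty = $446,195.91 × 21.5% = $95,932.12.
Total = $6,124.93 + $2,173.92 + $95,932.12 = $104,230.97.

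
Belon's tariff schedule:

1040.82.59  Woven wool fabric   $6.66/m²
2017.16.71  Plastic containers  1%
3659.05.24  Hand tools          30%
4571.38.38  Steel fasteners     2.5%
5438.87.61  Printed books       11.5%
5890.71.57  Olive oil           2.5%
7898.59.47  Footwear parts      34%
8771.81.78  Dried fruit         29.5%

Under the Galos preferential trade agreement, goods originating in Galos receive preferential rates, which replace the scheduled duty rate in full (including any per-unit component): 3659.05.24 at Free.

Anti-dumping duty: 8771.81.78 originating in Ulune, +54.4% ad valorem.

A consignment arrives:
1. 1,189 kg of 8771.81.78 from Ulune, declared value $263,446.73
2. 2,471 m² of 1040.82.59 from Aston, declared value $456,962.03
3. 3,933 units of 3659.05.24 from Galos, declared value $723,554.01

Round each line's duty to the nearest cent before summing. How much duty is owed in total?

Line 1 (8771.81.78, Ulune, 1,189 kg, $263,446.73):
Base rate for 8771.81.78 is 29.5%.
Additional duty on 8771.81.78 from Ulune: +54.4%. Applied ad valorem rate: 29.5% + 54.4% = 83.9%.
Duty = $263,446.73 × 83.9% = $221,031.81.
Line 2 (1040.82.59, Aston, 2,471 m², $456,962.03):
Base rate for 1040.82.59 is $6.66/m².
Duty = 2,471 × $6.66 = $16,456.86.
Line 3 (3659.05.24, Galos, 3,933 units, $723,554.01):
Base rate for 3659.05.24 is 30%.
Origin Galos qualifies under the Belon–Galos agreement and 3659.05.24 is covered: preferential rate Free applies instead.
Duty = $723,554.01 × 0% = $0.00.
Total = $221,031.81 + $16,456.86 + $0.00 = $237,488.67.

$237,488.67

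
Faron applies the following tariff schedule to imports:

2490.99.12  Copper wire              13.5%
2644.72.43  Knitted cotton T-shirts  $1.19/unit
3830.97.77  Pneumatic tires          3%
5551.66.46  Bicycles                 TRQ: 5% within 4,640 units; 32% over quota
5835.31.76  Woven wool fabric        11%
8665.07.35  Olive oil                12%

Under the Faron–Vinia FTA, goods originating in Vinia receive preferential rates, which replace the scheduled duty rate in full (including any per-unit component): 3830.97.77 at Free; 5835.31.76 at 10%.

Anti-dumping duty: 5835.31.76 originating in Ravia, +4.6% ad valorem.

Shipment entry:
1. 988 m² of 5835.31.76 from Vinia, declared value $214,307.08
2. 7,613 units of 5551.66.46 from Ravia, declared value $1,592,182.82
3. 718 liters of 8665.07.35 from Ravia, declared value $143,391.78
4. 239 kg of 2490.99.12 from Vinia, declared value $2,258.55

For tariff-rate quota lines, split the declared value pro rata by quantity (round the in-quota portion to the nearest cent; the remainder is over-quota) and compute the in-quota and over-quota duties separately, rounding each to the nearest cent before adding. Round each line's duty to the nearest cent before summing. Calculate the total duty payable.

$286,430.53

Line 1 (5835.31.76, Vinia, 988 m², $214,307.08):
Base rate for 5835.31.76 is 11%.
Origin Vinia qualifies under the Faron–Vinia agreement and 5835.31.76 is covered: preferential rate 10% applies instead.
The additional-duty order on 5835.31.76 targets Ravia, not Vinia; it does not apply.
Duty = $214,307.08 × 10% = $21,430.71.
Line 2 (5551.66.46, Ravia, 7,613 units, $1,592,182.82):
Code 5551.66.46 is under a tariff-rate quota (threshold 4,640 units). In-quota: 4,640 units at 5%; over-quota: 2,973 units at 32%.
Pro-rata value split: in-quota = $1,592,182.82 × 4,640/7,613 = $970,409.60; over-quota = $1,592,182.82 − $970,409.60 = $621,773.22.
In-quota duty = $970,409.60 × 5% = $48,520.48. Over-quota duty = $621,773.22 × 32% = $198,967.43.
Line duty = $48,520.48 + $198,967.43 = $247,487.91.
Line 3 (8665.07.35, Ravia, 718 liters, $143,391.78):
Base rate for 8665.07.35 is 12%.
Duty = $143,391.78 × 12% = $17,207.01.
Line 4 (2490.99.12, Vinia, 239 kg, $2,258.55):
Base rate for 2490.99.12 is 13.5%.
Origin Vinia is the FTA partner but 2490.99.12 is not on the preference list; base rate stands.
Duty = $2,258.55 × 13.5% = $304.90.
Total = $21,430.71 + $247,487.91 + $17,207.01 + $304.90 = $286,430.53.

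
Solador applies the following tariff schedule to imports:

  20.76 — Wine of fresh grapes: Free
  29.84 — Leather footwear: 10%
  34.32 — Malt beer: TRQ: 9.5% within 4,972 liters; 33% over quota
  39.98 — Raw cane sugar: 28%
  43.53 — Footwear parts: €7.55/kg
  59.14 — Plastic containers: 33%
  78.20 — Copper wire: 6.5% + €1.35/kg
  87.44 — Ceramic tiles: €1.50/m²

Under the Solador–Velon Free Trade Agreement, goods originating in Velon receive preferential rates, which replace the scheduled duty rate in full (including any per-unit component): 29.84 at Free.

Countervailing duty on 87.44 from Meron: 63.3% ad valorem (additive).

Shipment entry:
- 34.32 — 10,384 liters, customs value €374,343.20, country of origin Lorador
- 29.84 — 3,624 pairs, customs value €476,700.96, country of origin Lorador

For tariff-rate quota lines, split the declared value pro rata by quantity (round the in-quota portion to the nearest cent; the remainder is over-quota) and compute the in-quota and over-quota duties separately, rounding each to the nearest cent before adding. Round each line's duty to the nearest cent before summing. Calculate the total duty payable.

€129,081.82

Line 1 (34.32, Lorador, 10,384 liters, €374,343.20):
Code 34.32 is under a tariff-rate quota (threshold 4,972 liters). In-quota: 4,972 liters at 9.5%; over-quota: 5,412 liters at 33%.
Pro-rata value split: in-quota = €374,343.20 × 4,972/10,384 = €179,240.60; over-quota = €374,343.20 − €179,240.60 = €195,102.60.
In-quota duty = €179,240.60 × 9.5% = €17,027.86. Over-quota duty = €195,102.60 × 33% = €64,383.86.
Line duty = €17,027.86 + €64,383.86 = €81,411.72.
Line 2 (29.84, Lorador, 3,624 pairs, €476,700.96):
Base rate for 29.84 is 10%.
29.84 has an FTA preferential rate, but origin Lorador is not Velon; base rate stands.
Duty = €476,700.96 × 10% = €47,670.10.
Total = €81,411.72 + €47,670.10 = €129,081.82.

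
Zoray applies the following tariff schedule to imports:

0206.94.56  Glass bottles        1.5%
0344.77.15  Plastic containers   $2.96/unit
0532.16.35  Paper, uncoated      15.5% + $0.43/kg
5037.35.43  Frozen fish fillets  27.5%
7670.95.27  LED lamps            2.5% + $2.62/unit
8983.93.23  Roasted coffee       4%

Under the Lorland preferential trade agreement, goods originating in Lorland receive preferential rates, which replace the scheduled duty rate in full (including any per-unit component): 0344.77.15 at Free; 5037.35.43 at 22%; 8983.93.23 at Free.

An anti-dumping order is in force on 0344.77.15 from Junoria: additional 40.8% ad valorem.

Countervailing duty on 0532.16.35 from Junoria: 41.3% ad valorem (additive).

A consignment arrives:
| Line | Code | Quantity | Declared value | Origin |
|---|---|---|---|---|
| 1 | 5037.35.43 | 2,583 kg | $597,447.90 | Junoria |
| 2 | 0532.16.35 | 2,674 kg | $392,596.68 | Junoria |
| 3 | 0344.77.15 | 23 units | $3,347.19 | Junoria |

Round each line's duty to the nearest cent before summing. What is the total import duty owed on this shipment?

$389,876.63

Line 1 (5037.35.43, Junoria, 2,583 kg, $597,447.90):
Base rate for 5037.35.43 is 27.5%.
5037.35.43 has an FTA preferential rate, but origin Junoria is not Lorland; base rate stands.
Duty = $597,447.90 × 27.5% = $164,298.17.
Line 2 (0532.16.35, Junoria, 2,674 kg, $392,596.68):
Base rate for 0532.16.35 is 15.5% + $0.43/kg.
Additional duty on 0532.16.35 from Junoria: +41.3%. Applied ad valorem rate: 15.5% + 41.3% = 56.8%.
Duty = $392,596.68 × 56.8% + 2,674 × $0.43 = $224,144.73.
Line 3 (0344.77.15, Junoria, 23 units, $3,347.19):
Base rate for 0344.77.15 is $2.96/unit.
0344.77.15 has an FTA preferential rate, but origin Junoria is not Lorland; base rate stands.
Additional duty on 0344.77.15 from Junoria: +40.8% ad valorem. Applied ad valorem rate = 40.8%.
Duty = $3,347.19 × 40.8% + 23 × $2.96 = $1,433.73.
Total = $164,298.17 + $224,144.73 + $1,433.73 = $389,876.63.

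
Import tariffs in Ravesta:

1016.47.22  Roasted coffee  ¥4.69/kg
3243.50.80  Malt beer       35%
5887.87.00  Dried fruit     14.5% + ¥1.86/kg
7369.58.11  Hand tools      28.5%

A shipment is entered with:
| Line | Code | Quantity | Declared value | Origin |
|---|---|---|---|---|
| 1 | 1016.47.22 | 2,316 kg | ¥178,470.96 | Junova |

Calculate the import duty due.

Line 1 (1016.47.22, Junova, 2,316 kg, ¥178,470.96):
Base rate for 1016.47.22 is ¥4.69/kg.
Duty = 2,316 × ¥4.69 = ¥10,862.04.

¥10,862.04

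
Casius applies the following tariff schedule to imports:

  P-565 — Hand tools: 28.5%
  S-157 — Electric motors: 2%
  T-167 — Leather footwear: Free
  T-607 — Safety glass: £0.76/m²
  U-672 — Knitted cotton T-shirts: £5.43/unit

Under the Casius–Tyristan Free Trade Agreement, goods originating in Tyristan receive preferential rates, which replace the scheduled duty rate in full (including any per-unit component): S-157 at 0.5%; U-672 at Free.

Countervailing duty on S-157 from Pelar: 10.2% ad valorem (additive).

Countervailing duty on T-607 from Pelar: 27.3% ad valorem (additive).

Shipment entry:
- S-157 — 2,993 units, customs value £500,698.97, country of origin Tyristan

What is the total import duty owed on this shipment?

£2,503.49

Line 1 (S-157, Tyristan, 2,993 units, £500,698.97):
Base rate for S-157 is 2%.
Origin Tyristan qualifies under the Casius–Tyristan agreement and S-157 is covered: preferential rate 0.5% applies instead.
The additional-duty order on S-157 targets Pelar, not Tyristan; it does not apply.
Duty = £500,698.97 × 0.5% = £2,503.49.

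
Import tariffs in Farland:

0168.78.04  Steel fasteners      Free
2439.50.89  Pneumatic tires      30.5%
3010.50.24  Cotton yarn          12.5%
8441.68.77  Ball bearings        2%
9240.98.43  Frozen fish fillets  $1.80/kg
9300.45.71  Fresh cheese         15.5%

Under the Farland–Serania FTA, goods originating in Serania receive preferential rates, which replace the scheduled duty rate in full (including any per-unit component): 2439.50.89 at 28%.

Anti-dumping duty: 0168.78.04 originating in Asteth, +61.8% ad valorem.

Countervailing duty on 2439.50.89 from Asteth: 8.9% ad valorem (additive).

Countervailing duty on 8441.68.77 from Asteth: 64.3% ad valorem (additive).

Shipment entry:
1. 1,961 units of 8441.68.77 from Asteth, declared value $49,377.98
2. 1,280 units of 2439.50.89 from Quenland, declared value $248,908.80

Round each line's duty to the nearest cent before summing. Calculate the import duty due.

$108,654.78

Line 1 (8441.68.77, Asteth, 1,961 units, $49,377.98):
Base rate for 8441.68.77 is 2%.
Additional duty on 8441.68.77 from Asteth: +64.3%. Applied ad valorem rate: 2% + 64.3% = 66.3%.
Duty = $49,377.98 × 66.3% = $32,737.60.
Line 2 (2439.50.89, Quenland, 1,280 units, $248,908.80):
Base rate for 2439.50.89 is 30.5%.
2439.50.89 has an FTA preferential rate, but origin Quenland is not Serania; base rate stands.
The additional-duty order on 2439.50.89 targets Asteth, not Quenland; it does not apply.
Duty = $248,908.80 × 30.5% = $75,917.18.
Total = $32,737.60 + $75,917.18 = $108,654.78.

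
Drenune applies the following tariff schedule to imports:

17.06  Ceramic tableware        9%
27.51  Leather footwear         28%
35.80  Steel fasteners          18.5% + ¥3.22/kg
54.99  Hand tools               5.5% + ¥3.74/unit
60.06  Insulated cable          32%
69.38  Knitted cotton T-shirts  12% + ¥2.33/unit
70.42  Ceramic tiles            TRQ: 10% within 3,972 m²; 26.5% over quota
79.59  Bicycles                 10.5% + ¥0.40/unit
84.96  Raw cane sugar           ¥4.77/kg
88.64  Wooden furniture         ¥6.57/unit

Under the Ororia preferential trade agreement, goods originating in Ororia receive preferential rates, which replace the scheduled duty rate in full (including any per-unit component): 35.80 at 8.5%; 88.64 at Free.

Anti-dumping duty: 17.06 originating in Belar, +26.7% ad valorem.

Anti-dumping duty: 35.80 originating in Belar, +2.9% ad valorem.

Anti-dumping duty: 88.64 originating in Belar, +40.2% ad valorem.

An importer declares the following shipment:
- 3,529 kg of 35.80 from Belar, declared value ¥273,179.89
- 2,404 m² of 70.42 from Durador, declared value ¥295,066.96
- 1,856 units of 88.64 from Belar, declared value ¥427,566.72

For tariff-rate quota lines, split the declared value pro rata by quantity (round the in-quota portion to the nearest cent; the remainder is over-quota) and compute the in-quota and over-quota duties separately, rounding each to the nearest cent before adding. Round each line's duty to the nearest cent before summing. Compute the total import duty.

Line 1 (35.80, Belar, 3,529 kg, ¥273,179.89):
Base rate for 35.80 is 18.5% + ¥3.22/kg.
35.80 has an FTA preferential rate, but origin Belar is not Ororia; base rate stands.
Additional duty on 35.80 from Belar: +2.9%. Applied ad valorem rate: 18.5% + 2.9% = 21.4%.
Duty = ¥273,179.89 × 21.4% + 3,529 × ¥3.22 = ¥69,823.88.
Line 2 (70.42, Durador, 2,404 m², ¥295,066.96):
Code 70.42 is under a tariff-rate quota (threshold 3,972 m²). Quantity 2,404 m² is within the quota, so the in-quota rate 10% applies to the full value.
Duty = ¥295,066.96 × 10% = ¥29,506.70.
Line 3 (88.64, Belar, 1,856 units, ¥427,566.72):
Base rate for 88.64 is ¥6.57/unit.
88.64 has an FTA preferential rate, but origin Belar is not Ororia; base rate stands.
Additional duty on 88.64 from Belar: +40.2% ad valorem. Applied ad valorem rate = 40.2%.
Duty = ¥427,566.72 × 40.2% + 1,856 × ¥6.57 = ¥184,075.74.
Total = ¥69,823.88 + ¥29,506.70 + ¥184,075.74 = ¥283,406.32.

¥283,406.32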